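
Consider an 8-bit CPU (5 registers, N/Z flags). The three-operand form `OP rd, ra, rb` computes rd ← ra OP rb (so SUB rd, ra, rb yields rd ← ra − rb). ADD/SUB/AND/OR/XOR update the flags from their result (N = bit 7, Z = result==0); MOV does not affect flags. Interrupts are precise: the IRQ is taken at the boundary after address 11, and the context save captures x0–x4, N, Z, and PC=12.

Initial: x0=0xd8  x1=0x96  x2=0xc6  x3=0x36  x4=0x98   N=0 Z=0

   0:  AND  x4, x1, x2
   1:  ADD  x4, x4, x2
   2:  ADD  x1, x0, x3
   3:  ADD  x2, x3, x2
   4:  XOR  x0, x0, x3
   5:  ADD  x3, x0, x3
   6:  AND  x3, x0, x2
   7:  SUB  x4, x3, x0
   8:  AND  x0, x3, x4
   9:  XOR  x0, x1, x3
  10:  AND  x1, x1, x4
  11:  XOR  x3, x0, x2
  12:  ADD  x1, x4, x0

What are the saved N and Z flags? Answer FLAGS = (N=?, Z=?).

after  0: x0=0xd8 x1=0x96 x2=0xc6 x3=0x36 x4=0x86  N=1 Z=0
after  1: x0=0xd8 x1=0x96 x2=0xc6 x3=0x36 x4=0x4c  N=0 Z=0
after  2: x0=0xd8 x1=0x0e x2=0xc6 x3=0x36 x4=0x4c  N=0 Z=0
after  3: x0=0xd8 x1=0x0e x2=0xfc x3=0x36 x4=0x4c  N=1 Z=0
after  4: x0=0xee x1=0x0e x2=0xfc x3=0x36 x4=0x4c  N=1 Z=0
after  5: x0=0xee x1=0x0e x2=0xfc x3=0x24 x4=0x4c  N=0 Z=0
after  6: x0=0xee x1=0x0e x2=0xfc x3=0xec x4=0x4c  N=1 Z=0
after  7: x0=0xee x1=0x0e x2=0xfc x3=0xec x4=0xfe  N=1 Z=0
after  8: x0=0xec x1=0x0e x2=0xfc x3=0xec x4=0xfe  N=1 Z=0
after  9: x0=0xe2 x1=0x0e x2=0xfc x3=0xec x4=0xfe  N=1 Z=0
after 10: x0=0xe2 x1=0x0e x2=0xfc x3=0xec x4=0xfe  N=0 Z=0
after 11: x0=0xe2 x1=0x0e x2=0xfc x3=0x1e x4=0xfe  N=0 Z=0
-- IRQ taken; context saved, return-PC = 12 --

FLAGS = (N=0, Z=0)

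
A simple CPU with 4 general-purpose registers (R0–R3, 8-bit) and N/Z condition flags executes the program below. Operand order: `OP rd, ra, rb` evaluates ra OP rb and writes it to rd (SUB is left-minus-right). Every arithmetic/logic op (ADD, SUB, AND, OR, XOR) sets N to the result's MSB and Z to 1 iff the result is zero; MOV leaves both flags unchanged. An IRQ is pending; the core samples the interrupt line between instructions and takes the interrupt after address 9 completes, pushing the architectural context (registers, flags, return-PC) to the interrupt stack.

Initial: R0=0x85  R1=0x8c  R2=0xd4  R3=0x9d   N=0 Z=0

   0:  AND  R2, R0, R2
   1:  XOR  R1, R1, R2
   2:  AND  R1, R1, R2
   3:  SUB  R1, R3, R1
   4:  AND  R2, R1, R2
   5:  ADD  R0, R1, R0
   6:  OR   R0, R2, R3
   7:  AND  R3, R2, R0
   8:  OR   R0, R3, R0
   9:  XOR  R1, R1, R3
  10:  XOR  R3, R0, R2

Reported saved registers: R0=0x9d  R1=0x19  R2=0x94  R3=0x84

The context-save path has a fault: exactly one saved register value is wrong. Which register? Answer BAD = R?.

after  0: R0=0x85 R1=0x8c R2=0x84 R3=0x9d  N=1 Z=0
after  1: R0=0x85 R1=0x08 R2=0x84 R3=0x9d  N=0 Z=0
after  2: R0=0x85 R1=0x00 R2=0x84 R3=0x9d  N=0 Z=1
after  3: R0=0x85 R1=0x9d R2=0x84 R3=0x9d  N=1 Z=0
after  4: R0=0x85 R1=0x9d R2=0x84 R3=0x9d  N=1 Z=0
after  5: R0=0x22 R1=0x9d R2=0x84 R3=0x9d  N=0 Z=0
after  6: R0=0x9d R1=0x9d R2=0x84 R3=0x9d  N=1 Z=0
after  7: R0=0x9d R1=0x9d R2=0x84 R3=0x84  N=1 Z=0
after  8: R0=0x9d R1=0x9d R2=0x84 R3=0x84  N=1 Z=0
after  9: R0=0x9d R1=0x19 R2=0x84 R3=0x84  N=0 Z=0
-- IRQ taken; context saved, return-PC = 10 --
mismatch: R2: reported 0x94 vs actual 0x84

BAD = R2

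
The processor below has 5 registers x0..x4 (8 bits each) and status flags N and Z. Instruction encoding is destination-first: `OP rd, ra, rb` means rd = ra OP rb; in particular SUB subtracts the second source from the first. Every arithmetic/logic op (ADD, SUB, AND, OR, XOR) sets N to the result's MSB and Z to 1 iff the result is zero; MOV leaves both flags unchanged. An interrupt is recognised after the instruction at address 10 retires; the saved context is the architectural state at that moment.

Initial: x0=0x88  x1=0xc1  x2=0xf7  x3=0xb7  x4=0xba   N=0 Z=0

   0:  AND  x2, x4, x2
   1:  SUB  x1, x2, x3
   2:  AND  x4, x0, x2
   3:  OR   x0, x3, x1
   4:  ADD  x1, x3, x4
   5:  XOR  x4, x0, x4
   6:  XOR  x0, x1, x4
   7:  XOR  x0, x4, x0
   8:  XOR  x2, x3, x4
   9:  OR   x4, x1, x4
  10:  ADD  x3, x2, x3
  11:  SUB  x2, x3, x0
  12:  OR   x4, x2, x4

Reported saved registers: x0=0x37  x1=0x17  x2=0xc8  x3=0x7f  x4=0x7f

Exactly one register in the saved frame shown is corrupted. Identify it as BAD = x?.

after  0: x0=0x88 x1=0xc1 x2=0xb2 x3=0xb7 x4=0xba  N=1 Z=0
after  1: x0=0x88 x1=0xfb x2=0xb2 x3=0xb7 x4=0xba  N=1 Z=0
after  2: x0=0x88 x1=0xfb x2=0xb2 x3=0xb7 x4=0x80  N=1 Z=0
after  3: x0=0xff x1=0xfb x2=0xb2 x3=0xb7 x4=0x80  N=1 Z=0
after  4: x0=0xff x1=0x37 x2=0xb2 x3=0xb7 x4=0x80  N=0 Z=0
after  5: x0=0xff x1=0x37 x2=0xb2 x3=0xb7 x4=0x7f  N=0 Z=0
after  6: x0=0x48 x1=0x37 x2=0xb2 x3=0xb7 x4=0x7f  N=0 Z=0
after  7: x0=0x37 x1=0x37 x2=0xb2 x3=0xb7 x4=0x7f  N=0 Z=0
after  8: x0=0x37 x1=0x37 x2=0xc8 x3=0xb7 x4=0x7f  N=1 Z=0
after  9: x0=0x37 x1=0x37 x2=0xc8 x3=0xb7 x4=0x7f  N=0 Z=0
after 10: x0=0x37 x1=0x37 x2=0xc8 x3=0x7f x4=0x7f  N=0 Z=0
-- IRQ taken; context saved, return-PC = 11 --
mismatch: x1: reported 0x17 vs actual 0x37

BAD = x1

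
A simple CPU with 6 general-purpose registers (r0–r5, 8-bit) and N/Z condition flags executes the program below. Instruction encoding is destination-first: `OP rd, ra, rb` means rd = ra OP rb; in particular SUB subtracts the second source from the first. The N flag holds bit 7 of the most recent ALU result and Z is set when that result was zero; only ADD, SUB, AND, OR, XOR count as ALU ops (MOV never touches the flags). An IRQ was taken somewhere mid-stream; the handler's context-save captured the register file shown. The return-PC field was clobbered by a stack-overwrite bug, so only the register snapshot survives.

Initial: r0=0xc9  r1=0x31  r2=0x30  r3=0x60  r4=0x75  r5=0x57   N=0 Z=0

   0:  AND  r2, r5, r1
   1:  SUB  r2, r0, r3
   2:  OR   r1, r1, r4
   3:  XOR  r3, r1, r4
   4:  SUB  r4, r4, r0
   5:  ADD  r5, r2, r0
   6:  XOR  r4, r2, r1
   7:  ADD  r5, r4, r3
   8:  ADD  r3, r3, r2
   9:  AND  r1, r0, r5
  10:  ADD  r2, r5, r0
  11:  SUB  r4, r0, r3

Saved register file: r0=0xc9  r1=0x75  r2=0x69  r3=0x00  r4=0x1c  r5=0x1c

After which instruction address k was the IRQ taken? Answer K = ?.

after  0: r0=0xc9 r1=0x31 r2=0x11 r3=0x60 r4=0x75 r5=0x57  N=0 Z=0
after  1: r0=0xc9 r1=0x31 r2=0x69 r3=0x60 r4=0x75 r5=0x57  N=0 Z=0
after  2: r0=0xc9 r1=0x75 r2=0x69 r3=0x60 r4=0x75 r5=0x57  N=0 Z=0
after  3: r0=0xc9 r1=0x75 r2=0x69 r3=0x00 r4=0x75 r5=0x57  N=0 Z=1
after  4: r0=0xc9 r1=0x75 r2=0x69 r3=0x00 r4=0xac r5=0x57  N=1 Z=0
after  5: r0=0xc9 r1=0x75 r2=0x69 r3=0x00 r4=0xac r5=0x32  N=0 Z=0
after  6: r0=0xc9 r1=0x75 r2=0x69 r3=0x00 r4=0x1c r5=0x32  N=0 Z=0
after  7: r0=0xc9 r1=0x75 r2=0x69 r3=0x00 r4=0x1c r5=0x1c  N=0 Z=0
-- IRQ taken; context saved, return-PC = 8 --

K = 7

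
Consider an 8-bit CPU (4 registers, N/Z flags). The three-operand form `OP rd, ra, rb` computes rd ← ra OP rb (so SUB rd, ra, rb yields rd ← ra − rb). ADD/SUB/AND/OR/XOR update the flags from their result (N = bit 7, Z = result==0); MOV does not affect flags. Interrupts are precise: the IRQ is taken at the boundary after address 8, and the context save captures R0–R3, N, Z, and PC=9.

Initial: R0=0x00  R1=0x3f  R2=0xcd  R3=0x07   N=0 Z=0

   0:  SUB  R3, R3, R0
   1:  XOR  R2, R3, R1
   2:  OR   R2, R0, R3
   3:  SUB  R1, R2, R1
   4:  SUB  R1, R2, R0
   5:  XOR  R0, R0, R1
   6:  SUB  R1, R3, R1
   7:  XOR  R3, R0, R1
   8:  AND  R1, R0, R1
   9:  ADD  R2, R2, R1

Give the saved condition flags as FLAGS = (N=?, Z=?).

FLAGS = (N=0, Z=1)

after  0: R0=0x00 R1=0x3f R2=0xcd R3=0x07  N=0 Z=0
after  1: R0=0x00 R1=0x3f R2=0x38 R3=0x07  N=0 Z=0
after  2: R0=0x00 R1=0x3f R2=0x07 R3=0x07  N=0 Z=0
after  3: R0=0x00 R1=0xc8 R2=0x07 R3=0x07  N=1 Z=0
after  4: R0=0x00 R1=0x07 R2=0x07 R3=0x07  N=0 Z=0
after  5: R0=0x07 R1=0x07 R2=0x07 R3=0x07  N=0 Z=0
after  6: R0=0x07 R1=0x00 R2=0x07 R3=0x07  N=0 Z=1
after  7: R0=0x07 R1=0x00 R2=0x07 R3=0x07  N=0 Z=0
after  8: R0=0x07 R1=0x00 R2=0x07 R3=0x07  N=0 Z=1
-- IRQ taken; context saved, return-PC = 9 --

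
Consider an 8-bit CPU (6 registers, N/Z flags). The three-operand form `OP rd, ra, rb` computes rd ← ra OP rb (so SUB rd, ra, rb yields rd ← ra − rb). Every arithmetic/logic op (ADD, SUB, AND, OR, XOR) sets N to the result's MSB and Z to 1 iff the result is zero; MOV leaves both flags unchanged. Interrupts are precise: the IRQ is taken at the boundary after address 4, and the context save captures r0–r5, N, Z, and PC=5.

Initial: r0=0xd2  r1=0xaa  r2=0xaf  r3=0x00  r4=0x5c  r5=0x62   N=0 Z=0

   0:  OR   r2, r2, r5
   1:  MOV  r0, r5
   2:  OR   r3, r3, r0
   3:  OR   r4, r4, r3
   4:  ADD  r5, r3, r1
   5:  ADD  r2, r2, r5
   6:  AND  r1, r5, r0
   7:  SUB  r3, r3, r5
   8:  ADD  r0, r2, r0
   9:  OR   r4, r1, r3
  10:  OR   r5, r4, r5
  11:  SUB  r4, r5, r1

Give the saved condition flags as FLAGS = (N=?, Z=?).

after  0: r0=0xd2 r1=0xaa r2=0xef r3=0x00 r4=0x5c r5=0x62  N=1 Z=0
after  1: r0=0x62 r1=0xaa r2=0xef r3=0x00 r4=0x5c r5=0x62  N=1 Z=0
after  2: r0=0x62 r1=0xaa r2=0xef r3=0x62 r4=0x5c r5=0x62  N=0 Z=0
after  3: r0=0x62 r1=0xaa r2=0xef r3=0x62 r4=0x7e r5=0x62  N=0 Z=0
after  4: r0=0x62 r1=0xaa r2=0xef r3=0x62 r4=0x7e r5=0x0c  N=0 Z=0
-- IRQ taken; context saved, return-PC = 5 --

FLAGS = (N=0, Z=0)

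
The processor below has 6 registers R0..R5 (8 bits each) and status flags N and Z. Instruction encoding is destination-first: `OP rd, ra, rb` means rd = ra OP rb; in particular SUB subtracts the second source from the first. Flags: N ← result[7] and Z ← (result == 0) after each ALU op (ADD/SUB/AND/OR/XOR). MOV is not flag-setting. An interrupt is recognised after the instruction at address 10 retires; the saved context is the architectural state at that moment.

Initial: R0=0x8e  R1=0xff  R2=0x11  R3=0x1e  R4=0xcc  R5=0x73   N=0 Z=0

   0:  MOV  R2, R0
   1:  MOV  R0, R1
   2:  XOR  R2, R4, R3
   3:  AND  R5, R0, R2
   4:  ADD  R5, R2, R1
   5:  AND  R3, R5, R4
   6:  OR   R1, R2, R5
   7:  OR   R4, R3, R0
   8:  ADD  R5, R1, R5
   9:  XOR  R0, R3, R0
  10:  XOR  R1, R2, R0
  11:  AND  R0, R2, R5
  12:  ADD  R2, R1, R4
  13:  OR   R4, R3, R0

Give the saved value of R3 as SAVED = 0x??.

SAVED = 0xc0

after  0: R0=0x8e R1=0xff R2=0x8e R3=0x1e R4=0xcc R5=0x73  N=0 Z=0
after  1: R0=0xff R1=0xff R2=0x8e R3=0x1e R4=0xcc R5=0x73  N=0 Z=0
after  2: R0=0xff R1=0xff R2=0xd2 R3=0x1e R4=0xcc R5=0x73  N=1 Z=0
after  3: R0=0xff R1=0xff R2=0xd2 R3=0x1e R4=0xcc R5=0xd2  N=1 Z=0
after  4: R0=0xff R1=0xff R2=0xd2 R3=0x1e R4=0xcc R5=0xd1  N=1 Z=0
after  5: R0=0xff R1=0xff R2=0xd2 R3=0xc0 R4=0xcc R5=0xd1  N=1 Z=0
after  6: R0=0xff R1=0xd3 R2=0xd2 R3=0xc0 R4=0xcc R5=0xd1  N=1 Z=0
after  7: R0=0xff R1=0xd3 R2=0xd2 R3=0xc0 R4=0xff R5=0xd1  N=1 Z=0
after  8: R0=0xff R1=0xd3 R2=0xd2 R3=0xc0 R4=0xff R5=0xa4  N=1 Z=0
after  9: R0=0x3f R1=0xd3 R2=0xd2 R3=0xc0 R4=0xff R5=0xa4  N=0 Z=0
after 10: R0=0x3f R1=0xed R2=0xd2 R3=0xc0 R4=0xff R5=0xa4  N=1 Z=0
-- IRQ taken; context saved, return-PC = 11 --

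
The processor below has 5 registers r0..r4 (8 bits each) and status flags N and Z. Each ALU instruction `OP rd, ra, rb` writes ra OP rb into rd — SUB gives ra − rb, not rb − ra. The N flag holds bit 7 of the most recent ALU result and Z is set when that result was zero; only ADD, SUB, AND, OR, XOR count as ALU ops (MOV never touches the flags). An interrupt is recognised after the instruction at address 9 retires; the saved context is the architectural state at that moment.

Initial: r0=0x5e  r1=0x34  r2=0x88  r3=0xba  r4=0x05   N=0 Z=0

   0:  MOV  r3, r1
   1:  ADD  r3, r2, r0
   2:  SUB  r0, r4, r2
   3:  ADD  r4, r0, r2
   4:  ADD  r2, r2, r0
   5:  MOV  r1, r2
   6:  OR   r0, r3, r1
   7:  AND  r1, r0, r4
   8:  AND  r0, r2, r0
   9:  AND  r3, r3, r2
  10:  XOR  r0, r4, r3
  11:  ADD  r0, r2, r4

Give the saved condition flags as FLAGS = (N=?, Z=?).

FLAGS = (N=0, Z=0)

after  0: r0=0x5e r1=0x34 r2=0x88 r3=0x34 r4=0x05  N=0 Z=0
after  1: r0=0x5e r1=0x34 r2=0x88 r3=0xe6 r4=0x05  N=1 Z=0
after  2: r0=0x7d r1=0x34 r2=0x88 r3=0xe6 r4=0x05  N=0 Z=0
after  3: r0=0x7d r1=0x34 r2=0x88 r3=0xe6 r4=0x05  N=0 Z=0
after  4: r0=0x7d r1=0x34 r2=0x05 r3=0xe6 r4=0x05  N=0 Z=0
after  5: r0=0x7d r1=0x05 r2=0x05 r3=0xe6 r4=0x05  N=0 Z=0
after  6: r0=0xe7 r1=0x05 r2=0x05 r3=0xe6 r4=0x05  N=1 Z=0
after  7: r0=0xe7 r1=0x05 r2=0x05 r3=0xe6 r4=0x05  N=0 Z=0
after  8: r0=0x05 r1=0x05 r2=0x05 r3=0xe6 r4=0x05  N=0 Z=0
after  9: r0=0x05 r1=0x05 r2=0x05 r3=0x04 r4=0x05  N=0 Z=0
-- IRQ taken; context saved, return-PC = 10 --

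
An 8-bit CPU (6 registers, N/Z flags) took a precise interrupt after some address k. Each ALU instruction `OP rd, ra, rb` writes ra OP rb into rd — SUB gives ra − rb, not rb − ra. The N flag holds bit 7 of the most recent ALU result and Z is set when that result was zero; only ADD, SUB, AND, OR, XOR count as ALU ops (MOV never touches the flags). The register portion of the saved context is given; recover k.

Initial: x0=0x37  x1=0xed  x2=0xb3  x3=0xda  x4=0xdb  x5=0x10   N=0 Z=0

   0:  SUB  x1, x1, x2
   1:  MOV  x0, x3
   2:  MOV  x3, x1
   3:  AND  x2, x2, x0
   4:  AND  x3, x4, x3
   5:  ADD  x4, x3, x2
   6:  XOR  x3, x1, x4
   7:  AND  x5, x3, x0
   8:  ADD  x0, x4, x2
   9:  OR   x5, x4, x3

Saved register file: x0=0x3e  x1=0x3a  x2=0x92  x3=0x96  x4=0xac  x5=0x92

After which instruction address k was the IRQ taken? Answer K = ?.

K = 8

after  0: x0=0x37 x1=0x3a x2=0xb3 x3=0xda x4=0xdb x5=0x10  N=0 Z=0
after  1: x0=0xda x1=0x3a x2=0xb3 x3=0xda x4=0xdb x5=0x10  N=0 Z=0
after  2: x0=0xda x1=0x3a x2=0xb3 x3=0x3a x4=0xdb x5=0x10  N=0 Z=0
after  3: x0=0xda x1=0x3a x2=0x92 x3=0x3a x4=0xdb x5=0x10  N=1 Z=0
after  4: x0=0xda x1=0x3a x2=0x92 x3=0x1a x4=0xdb x5=0x10  N=0 Z=0
after  5: x0=0xda x1=0x3a x2=0x92 x3=0x1a x4=0xac x5=0x10  N=1 Z=0
after  6: x0=0xda x1=0x3a x2=0x92 x3=0x96 x4=0xac x5=0x10  N=1 Z=0
after  7: x0=0xda x1=0x3a x2=0x92 x3=0x96 x4=0xac x5=0x92  N=1 Z=0
after  8: x0=0x3e x1=0x3a x2=0x92 x3=0x96 x4=0xac x5=0x92  N=0 Z=0
-- IRQ taken; context saved, return-PC = 9 --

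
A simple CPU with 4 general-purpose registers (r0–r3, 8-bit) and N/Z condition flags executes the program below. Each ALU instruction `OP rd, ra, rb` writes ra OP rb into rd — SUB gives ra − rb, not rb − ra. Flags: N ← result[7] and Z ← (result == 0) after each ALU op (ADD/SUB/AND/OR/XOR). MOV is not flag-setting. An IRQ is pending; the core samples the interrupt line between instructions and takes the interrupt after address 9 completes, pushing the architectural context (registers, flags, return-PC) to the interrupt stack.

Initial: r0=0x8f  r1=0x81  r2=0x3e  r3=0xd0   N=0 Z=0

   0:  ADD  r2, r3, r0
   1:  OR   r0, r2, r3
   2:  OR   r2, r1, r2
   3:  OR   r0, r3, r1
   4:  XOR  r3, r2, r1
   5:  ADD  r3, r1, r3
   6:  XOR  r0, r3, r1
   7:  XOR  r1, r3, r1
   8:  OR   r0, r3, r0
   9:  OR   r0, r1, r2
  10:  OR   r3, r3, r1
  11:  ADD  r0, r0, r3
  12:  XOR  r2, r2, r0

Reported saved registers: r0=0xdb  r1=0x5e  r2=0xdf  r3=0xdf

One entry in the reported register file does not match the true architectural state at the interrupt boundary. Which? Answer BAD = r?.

after  0: r0=0x8f r1=0x81 r2=0x5f r3=0xd0  N=0 Z=0
after  1: r0=0xdf r1=0x81 r2=0x5f r3=0xd0  N=1 Z=0
after  2: r0=0xdf r1=0x81 r2=0xdf r3=0xd0  N=1 Z=0
after  3: r0=0xd1 r1=0x81 r2=0xdf r3=0xd0  N=1 Z=0
after  4: r0=0xd1 r1=0x81 r2=0xdf r3=0x5e  N=0 Z=0
after  5: r0=0xd1 r1=0x81 r2=0xdf r3=0xdf  N=1 Z=0
after  6: r0=0x5e r1=0x81 r2=0xdf r3=0xdf  N=0 Z=0
after  7: r0=0x5e r1=0x5e r2=0xdf r3=0xdf  N=0 Z=0
after  8: r0=0xdf r1=0x5e r2=0xdf r3=0xdf  N=1 Z=0
after  9: r0=0xdf r1=0x5e r2=0xdf r3=0xdf  N=1 Z=0
-- IRQ taken; context saved, return-PC = 10 --
mismatch: r0: reported 0xdb vs actual 0xdf

BAD = r0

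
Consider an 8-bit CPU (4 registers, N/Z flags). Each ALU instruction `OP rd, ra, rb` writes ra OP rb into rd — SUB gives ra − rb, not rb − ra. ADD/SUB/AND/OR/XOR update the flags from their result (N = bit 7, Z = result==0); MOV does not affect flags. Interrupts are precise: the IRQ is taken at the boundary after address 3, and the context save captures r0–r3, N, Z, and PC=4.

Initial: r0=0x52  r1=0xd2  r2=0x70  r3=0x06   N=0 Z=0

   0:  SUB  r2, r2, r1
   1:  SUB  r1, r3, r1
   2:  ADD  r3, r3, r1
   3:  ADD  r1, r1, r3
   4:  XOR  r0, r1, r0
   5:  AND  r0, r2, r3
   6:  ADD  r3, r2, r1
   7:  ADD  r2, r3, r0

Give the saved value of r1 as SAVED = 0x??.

SAVED = 0x6e

after  0: r0=0x52 r1=0xd2 r2=0x9e r3=0x06  N=1 Z=0
after  1: r0=0x52 r1=0x34 r2=0x9e r3=0x06  N=0 Z=0
after  2: r0=0x52 r1=0x34 r2=0x9e r3=0x3a  N=0 Z=0
after  3: r0=0x52 r1=0x6e r2=0x9e r3=0x3a  N=0 Z=0
-- IRQ taken; context saved, return-PC = 4 --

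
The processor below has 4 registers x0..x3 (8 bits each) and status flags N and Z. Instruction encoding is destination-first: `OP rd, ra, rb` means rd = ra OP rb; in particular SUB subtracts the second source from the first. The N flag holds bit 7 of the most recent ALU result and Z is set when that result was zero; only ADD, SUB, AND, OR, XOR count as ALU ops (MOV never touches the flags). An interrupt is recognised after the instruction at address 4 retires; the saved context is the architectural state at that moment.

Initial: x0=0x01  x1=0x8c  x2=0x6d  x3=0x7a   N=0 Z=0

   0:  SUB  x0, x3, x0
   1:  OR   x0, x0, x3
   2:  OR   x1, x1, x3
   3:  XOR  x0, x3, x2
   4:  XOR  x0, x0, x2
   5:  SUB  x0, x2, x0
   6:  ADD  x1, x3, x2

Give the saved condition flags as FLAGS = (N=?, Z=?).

FLAGS = (N=0, Z=0)

after  0: x0=0x79 x1=0x8c x2=0x6d x3=0x7a  N=0 Z=0
after  1: x0=0x7b x1=0x8c x2=0x6d x3=0x7a  N=0 Z=0
after  2: x0=0x7b x1=0xfe x2=0x6d x3=0x7a  N=1 Z=0
after  3: x0=0x17 x1=0xfe x2=0x6d x3=0x7a  N=0 Z=0
after  4: x0=0x7a x1=0xfe x2=0x6d x3=0x7a  N=0 Z=0
-- IRQ taken; context saved, return-PC = 5 --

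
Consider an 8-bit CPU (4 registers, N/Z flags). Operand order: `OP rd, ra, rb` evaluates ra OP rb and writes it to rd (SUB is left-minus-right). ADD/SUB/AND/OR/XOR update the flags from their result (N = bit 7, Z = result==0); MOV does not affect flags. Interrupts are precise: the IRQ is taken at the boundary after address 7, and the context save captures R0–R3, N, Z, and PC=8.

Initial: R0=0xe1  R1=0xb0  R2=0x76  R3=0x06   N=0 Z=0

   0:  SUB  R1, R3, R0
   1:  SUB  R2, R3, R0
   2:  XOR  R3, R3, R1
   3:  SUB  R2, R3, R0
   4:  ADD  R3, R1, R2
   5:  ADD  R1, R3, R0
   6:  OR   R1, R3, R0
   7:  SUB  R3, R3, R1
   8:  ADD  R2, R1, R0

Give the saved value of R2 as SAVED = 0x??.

after  0: R0=0xe1 R1=0x25 R2=0x76 R3=0x06  N=0 Z=0
after  1: R0=0xe1 R1=0x25 R2=0x25 R3=0x06  N=0 Z=0
after  2: R0=0xe1 R1=0x25 R2=0x25 R3=0x23  N=0 Z=0
after  3: R0=0xe1 R1=0x25 R2=0x42 R3=0x23  N=0 Z=0
after  4: R0=0xe1 R1=0x25 R2=0x42 R3=0x67  N=0 Z=0
after  5: R0=0xe1 R1=0x48 R2=0x42 R3=0x67  N=0 Z=0
after  6: R0=0xe1 R1=0xe7 R2=0x42 R3=0x67  N=1 Z=0
after  7: R0=0xe1 R1=0xe7 R2=0x42 R3=0x80  N=1 Z=0
-- IRQ taken; context saved, return-PC = 8 --

SAVED = 0x42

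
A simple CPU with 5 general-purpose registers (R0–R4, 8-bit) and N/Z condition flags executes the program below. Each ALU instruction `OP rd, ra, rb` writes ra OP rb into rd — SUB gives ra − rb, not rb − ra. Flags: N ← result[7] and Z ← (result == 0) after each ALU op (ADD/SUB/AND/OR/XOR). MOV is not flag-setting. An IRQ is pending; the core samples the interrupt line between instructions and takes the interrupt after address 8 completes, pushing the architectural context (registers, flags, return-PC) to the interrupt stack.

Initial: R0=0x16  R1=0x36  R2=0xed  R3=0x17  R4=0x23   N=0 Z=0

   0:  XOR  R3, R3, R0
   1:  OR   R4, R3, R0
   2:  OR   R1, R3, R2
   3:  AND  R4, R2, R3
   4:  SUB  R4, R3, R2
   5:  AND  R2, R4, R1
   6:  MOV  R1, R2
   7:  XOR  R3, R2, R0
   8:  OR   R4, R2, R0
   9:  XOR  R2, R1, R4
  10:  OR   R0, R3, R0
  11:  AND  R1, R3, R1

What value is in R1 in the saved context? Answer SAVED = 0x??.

SAVED = 0x04

after  0: R0=0x16 R1=0x36 R2=0xed R3=0x01 R4=0x23  N=0 Z=0
after  1: R0=0x16 R1=0x36 R2=0xed R3=0x01 R4=0x17  N=0 Z=0
after  2: R0=0x16 R1=0xed R2=0xed R3=0x01 R4=0x17  N=1 Z=0
after  3: R0=0x16 R1=0xed R2=0xed R3=0x01 R4=0x01  N=0 Z=0
after  4: R0=0x16 R1=0xed R2=0xed R3=0x01 R4=0x14  N=0 Z=0
after  5: R0=0x16 R1=0xed R2=0x04 R3=0x01 R4=0x14  N=0 Z=0
after  6: R0=0x16 R1=0x04 R2=0x04 R3=0x01 R4=0x14  N=0 Z=0
after  7: R0=0x16 R1=0x04 R2=0x04 R3=0x12 R4=0x14  N=0 Z=0
after  8: R0=0x16 R1=0x04 R2=0x04 R3=0x12 R4=0x16  N=0 Z=0
-- IRQ taken; context saved, return-PC = 9 --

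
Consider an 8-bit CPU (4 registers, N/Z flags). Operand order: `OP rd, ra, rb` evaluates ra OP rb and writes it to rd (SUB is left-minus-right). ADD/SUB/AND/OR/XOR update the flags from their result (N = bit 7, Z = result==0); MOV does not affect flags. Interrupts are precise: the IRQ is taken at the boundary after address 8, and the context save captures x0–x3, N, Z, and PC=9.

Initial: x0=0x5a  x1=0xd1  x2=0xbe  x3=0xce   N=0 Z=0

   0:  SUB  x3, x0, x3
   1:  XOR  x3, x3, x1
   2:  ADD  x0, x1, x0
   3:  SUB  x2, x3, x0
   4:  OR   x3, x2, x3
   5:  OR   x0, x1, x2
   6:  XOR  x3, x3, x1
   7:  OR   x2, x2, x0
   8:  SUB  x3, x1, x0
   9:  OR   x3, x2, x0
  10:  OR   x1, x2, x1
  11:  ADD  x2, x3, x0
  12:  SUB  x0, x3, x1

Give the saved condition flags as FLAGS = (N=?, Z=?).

after  0: x0=0x5a x1=0xd1 x2=0xbe x3=0x8c  N=1 Z=0
after  1: x0=0x5a x1=0xd1 x2=0xbe x3=0x5d  N=0 Z=0
after  2: x0=0x2b x1=0xd1 x2=0xbe x3=0x5d  N=0 Z=0
after  3: x0=0x2b x1=0xd1 x2=0x32 x3=0x5d  N=0 Z=0
after  4: x0=0x2b x1=0xd1 x2=0x32 x3=0x7f  N=0 Z=0
after  5: x0=0xf3 x1=0xd1 x2=0x32 x3=0x7f  N=1 Z=0
after  6: x0=0xf3 x1=0xd1 x2=0x32 x3=0xae  N=1 Z=0
after  7: x0=0xf3 x1=0xd1 x2=0xf3 x3=0xae  N=1 Z=0
after  8: x0=0xf3 x1=0xd1 x2=0xf3 x3=0xde  N=1 Z=0
-- IRQ taken; context saved, return-PC = 9 --

FLAGS = (N=1, Z=0)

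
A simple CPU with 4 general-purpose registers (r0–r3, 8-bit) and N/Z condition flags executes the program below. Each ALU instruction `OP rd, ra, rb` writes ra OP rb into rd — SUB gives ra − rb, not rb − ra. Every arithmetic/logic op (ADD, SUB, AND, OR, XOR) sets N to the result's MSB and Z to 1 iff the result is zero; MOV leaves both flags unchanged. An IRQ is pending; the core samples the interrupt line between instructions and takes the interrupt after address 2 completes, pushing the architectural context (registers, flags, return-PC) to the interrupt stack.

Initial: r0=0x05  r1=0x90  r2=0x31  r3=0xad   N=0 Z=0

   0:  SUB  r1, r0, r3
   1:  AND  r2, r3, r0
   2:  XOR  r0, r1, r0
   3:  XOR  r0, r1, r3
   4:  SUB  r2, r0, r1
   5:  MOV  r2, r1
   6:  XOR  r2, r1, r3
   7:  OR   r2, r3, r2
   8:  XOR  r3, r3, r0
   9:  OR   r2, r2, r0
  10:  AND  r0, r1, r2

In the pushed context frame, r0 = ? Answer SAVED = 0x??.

SAVED = 0x5d

after  0: r0=0x05 r1=0x58 r2=0x31 r3=0xad  N=0 Z=0
after  1: r0=0x05 r1=0x58 r2=0x05 r3=0xad  N=0 Z=0
after  2: r0=0x5d r1=0x58 r2=0x05 r3=0xad  N=0 Z=0
-- IRQ taken; context saved, return-PC = 3 --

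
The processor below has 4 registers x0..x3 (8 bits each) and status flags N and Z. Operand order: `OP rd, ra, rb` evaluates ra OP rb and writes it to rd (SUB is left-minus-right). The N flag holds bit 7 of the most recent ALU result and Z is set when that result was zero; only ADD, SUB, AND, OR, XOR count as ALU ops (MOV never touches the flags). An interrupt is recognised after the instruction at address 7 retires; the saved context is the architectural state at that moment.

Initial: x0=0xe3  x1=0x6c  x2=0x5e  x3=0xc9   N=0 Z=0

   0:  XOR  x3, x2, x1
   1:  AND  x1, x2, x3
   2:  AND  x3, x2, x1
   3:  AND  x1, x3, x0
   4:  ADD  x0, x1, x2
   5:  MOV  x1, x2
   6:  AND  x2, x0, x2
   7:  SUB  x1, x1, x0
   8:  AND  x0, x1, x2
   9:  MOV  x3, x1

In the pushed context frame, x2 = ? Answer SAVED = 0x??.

SAVED = 0x40

after  0: x0=0xe3 x1=0x6c x2=0x5e x3=0x32  N=0 Z=0
after  1: x0=0xe3 x1=0x12 x2=0x5e x3=0x32  N=0 Z=0
after  2: x0=0xe3 x1=0x12 x2=0x5e x3=0x12  N=0 Z=0
after  3: x0=0xe3 x1=0x02 x2=0x5e x3=0x12  N=0 Z=0
after  4: x0=0x60 x1=0x02 x2=0x5e x3=0x12  N=0 Z=0
after  5: x0=0x60 x1=0x5e x2=0x5e x3=0x12  N=0 Z=0
after  6: x0=0x60 x1=0x5e x2=0x40 x3=0x12  N=0 Z=0
after  7: x0=0x60 x1=0xfe x2=0x40 x3=0x12  N=1 Z=0
-- IRQ taken; context saved, return-PC = 8 --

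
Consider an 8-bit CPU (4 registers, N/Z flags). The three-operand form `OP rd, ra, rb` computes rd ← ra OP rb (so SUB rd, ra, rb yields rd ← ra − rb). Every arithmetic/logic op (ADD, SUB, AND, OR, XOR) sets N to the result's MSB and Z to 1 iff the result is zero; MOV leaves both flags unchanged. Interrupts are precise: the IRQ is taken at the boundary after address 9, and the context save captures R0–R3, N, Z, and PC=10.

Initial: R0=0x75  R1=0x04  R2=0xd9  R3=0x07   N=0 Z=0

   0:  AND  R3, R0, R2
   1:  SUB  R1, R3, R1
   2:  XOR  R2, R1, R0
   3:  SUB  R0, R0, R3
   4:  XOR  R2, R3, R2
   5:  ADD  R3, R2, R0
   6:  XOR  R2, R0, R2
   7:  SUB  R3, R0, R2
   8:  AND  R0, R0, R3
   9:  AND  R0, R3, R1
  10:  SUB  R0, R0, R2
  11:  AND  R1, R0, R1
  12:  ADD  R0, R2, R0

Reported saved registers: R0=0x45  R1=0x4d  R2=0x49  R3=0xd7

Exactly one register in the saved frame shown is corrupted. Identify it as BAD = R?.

after  0: R0=0x75 R1=0x04 R2=0xd9 R3=0x51  N=0 Z=0
after  1: R0=0x75 R1=0x4d R2=0xd9 R3=0x51  N=0 Z=0
after  2: R0=0x75 R1=0x4d R2=0x38 R3=0x51  N=0 Z=0
after  3: R0=0x24 R1=0x4d R2=0x38 R3=0x51  N=0 Z=0
after  4: R0=0x24 R1=0x4d R2=0x69 R3=0x51  N=0 Z=0
after  5: R0=0x24 R1=0x4d R2=0x69 R3=0x8d  N=1 Z=0
after  6: R0=0x24 R1=0x4d R2=0x4d R3=0x8d  N=0 Z=0
after  7: R0=0x24 R1=0x4d R2=0x4d R3=0xd7  N=1 Z=0
after  8: R0=0x04 R1=0x4d R2=0x4d R3=0xd7  N=0 Z=0
after  9: R0=0x45 R1=0x4d R2=0x4d R3=0xd7  N=0 Z=0
-- IRQ taken; context saved, return-PC = 10 --
mismatch: R2: reported 0x49 vs actual 0x4d

BAD = R2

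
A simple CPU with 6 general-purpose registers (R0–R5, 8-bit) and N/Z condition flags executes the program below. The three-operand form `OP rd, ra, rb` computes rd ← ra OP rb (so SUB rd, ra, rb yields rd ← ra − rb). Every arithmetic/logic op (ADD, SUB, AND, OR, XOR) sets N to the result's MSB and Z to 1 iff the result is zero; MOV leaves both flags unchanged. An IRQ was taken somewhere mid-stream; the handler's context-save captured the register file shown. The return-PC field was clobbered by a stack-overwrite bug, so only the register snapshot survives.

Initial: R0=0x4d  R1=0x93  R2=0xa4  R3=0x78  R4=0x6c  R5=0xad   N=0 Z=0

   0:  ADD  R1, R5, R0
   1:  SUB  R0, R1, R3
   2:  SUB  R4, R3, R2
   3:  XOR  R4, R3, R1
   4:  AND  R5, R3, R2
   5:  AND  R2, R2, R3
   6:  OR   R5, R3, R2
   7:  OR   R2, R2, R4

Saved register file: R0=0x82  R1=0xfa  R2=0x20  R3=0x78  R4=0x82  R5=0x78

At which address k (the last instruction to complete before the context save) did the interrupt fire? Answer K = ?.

K = 6

after  0: R0=0x4d R1=0xfa R2=0xa4 R3=0x78 R4=0x6c R5=0xad  N=1 Z=0
after  1: R0=0x82 R1=0xfa R2=0xa4 R3=0x78 R4=0x6c R5=0xad  N=1 Z=0
after  2: R0=0x82 R1=0xfa R2=0xa4 R3=0x78 R4=0xd4 R5=0xad  N=1 Z=0
after  3: R0=0x82 R1=0xfa R2=0xa4 R3=0x78 R4=0x82 R5=0xad  N=1 Z=0
after  4: R0=0x82 R1=0xfa R2=0xa4 R3=0x78 R4=0x82 R5=0x20  N=0 Z=0
after  5: R0=0x82 R1=0xfa R2=0x20 R3=0x78 R4=0x82 R5=0x20  N=0 Z=0
after  6: R0=0x82 R1=0xfa R2=0x20 R3=0x78 R4=0x82 R5=0x78  N=0 Z=0
-- IRQ taken; context saved, return-PC = 7 --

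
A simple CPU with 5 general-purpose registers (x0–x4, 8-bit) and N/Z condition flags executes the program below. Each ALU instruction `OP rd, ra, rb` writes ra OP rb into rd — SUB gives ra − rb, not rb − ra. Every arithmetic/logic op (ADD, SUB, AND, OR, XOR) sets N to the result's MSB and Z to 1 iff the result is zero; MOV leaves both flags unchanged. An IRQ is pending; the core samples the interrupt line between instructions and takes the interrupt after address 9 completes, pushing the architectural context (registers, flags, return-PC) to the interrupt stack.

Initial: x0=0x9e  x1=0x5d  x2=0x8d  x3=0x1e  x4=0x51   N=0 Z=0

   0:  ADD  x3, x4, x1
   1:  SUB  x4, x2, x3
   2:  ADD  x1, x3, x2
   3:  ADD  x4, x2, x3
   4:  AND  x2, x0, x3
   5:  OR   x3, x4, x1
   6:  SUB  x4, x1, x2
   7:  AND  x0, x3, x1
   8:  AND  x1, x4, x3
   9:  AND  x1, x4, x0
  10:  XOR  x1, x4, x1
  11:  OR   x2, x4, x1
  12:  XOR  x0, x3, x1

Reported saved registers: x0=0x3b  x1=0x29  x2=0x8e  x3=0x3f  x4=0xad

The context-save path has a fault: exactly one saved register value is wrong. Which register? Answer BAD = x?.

after  0: x0=0x9e x1=0x5d x2=0x8d x3=0xae x4=0x51  N=1 Z=0
after  1: x0=0x9e x1=0x5d x2=0x8d x3=0xae x4=0xdf  N=1 Z=0
after  2: x0=0x9e x1=0x3b x2=0x8d x3=0xae x4=0xdf  N=0 Z=0
after  3: x0=0x9e x1=0x3b x2=0x8d x3=0xae x4=0x3b  N=0 Z=0
after  4: x0=0x9e x1=0x3b x2=0x8e x3=0xae x4=0x3b  N=1 Z=0
after  5: x0=0x9e x1=0x3b x2=0x8e x3=0x3b x4=0x3b  N=0 Z=0
after  6: x0=0x9e x1=0x3b x2=0x8e x3=0x3b x4=0xad  N=1 Z=0
after  7: x0=0x3b x1=0x3b x2=0x8e x3=0x3b x4=0xad  N=0 Z=0
after  8: x0=0x3b x1=0x29 x2=0x8e x3=0x3b x4=0xad  N=0 Z=0
after  9: x0=0x3b x1=0x29 x2=0x8e x3=0x3b x4=0xad  N=0 Z=0
-- IRQ taken; context saved, return-PC = 10 --
mismatch: x3: reported 0x3f vs actual 0x3b

BAD = x3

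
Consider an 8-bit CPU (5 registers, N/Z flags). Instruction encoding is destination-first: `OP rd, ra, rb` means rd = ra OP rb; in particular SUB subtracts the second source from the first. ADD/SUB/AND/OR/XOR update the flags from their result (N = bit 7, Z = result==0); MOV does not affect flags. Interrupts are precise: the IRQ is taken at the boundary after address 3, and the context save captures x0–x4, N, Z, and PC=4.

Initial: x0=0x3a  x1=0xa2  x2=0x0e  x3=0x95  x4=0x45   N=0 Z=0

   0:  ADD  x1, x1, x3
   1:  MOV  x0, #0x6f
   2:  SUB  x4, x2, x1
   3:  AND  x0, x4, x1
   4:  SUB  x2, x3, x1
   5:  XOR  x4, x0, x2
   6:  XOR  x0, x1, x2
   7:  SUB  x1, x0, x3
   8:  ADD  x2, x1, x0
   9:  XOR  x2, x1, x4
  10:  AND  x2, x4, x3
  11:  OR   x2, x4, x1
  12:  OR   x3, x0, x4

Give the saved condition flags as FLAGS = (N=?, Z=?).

FLAGS = (N=0, Z=0)

after  0: x0=0x3a x1=0x37 x2=0x0e x3=0x95 x4=0x45  N=0 Z=0
after  1: x0=0x6f x1=0x37 x2=0x0e x3=0x95 x4=0x45  N=0 Z=0
after  2: x0=0x6f x1=0x37 x2=0x0e x3=0x95 x4=0xd7  N=1 Z=0
after  3: x0=0x17 x1=0x37 x2=0x0e x3=0x95 x4=0xd7  N=0 Z=0
-- IRQ taken; context saved, return-PC = 4 --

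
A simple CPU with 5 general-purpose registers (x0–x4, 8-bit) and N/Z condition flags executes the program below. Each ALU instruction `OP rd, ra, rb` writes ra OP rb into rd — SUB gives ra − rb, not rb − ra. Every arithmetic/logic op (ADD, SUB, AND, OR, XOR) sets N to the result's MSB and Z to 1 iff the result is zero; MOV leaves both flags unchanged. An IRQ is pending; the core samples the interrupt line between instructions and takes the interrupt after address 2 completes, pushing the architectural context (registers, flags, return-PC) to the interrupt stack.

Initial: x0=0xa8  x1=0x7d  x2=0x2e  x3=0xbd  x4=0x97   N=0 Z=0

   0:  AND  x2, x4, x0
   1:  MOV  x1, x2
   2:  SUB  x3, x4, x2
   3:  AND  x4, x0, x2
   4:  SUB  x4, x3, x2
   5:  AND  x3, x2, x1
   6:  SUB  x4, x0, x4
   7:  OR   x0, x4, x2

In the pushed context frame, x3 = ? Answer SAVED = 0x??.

SAVED = 0x17

after  0: x0=0xa8 x1=0x7d x2=0x80 x3=0xbd x4=0x97  N=1 Z=0
after  1: x0=0xa8 x1=0x80 x2=0x80 x3=0xbd x4=0x97  N=1 Z=0
after  2: x0=0xa8 x1=0x80 x2=0x80 x3=0x17 x4=0x97  N=0 Z=0
-- IRQ taken; context saved, return-PC = 3 --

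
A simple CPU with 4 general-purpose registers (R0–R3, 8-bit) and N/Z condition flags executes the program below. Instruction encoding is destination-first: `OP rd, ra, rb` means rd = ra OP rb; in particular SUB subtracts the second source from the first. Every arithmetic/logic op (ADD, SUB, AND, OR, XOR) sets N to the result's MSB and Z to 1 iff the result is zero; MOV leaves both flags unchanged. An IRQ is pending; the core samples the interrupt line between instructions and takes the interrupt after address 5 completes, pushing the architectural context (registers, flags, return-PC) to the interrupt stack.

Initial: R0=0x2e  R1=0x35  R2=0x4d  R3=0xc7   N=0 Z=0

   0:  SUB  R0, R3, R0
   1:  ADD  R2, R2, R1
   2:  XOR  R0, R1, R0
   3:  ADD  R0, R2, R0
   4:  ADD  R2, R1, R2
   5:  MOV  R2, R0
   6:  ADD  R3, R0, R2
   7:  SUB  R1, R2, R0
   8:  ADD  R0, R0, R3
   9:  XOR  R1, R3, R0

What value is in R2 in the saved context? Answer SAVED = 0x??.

SAVED = 0x2e

after  0: R0=0x99 R1=0x35 R2=0x4d R3=0xc7  N=1 Z=0
after  1: R0=0x99 R1=0x35 R2=0x82 R3=0xc7  N=1 Z=0
after  2: R0=0xac R1=0x35 R2=0x82 R3=0xc7  N=1 Z=0
after  3: R0=0x2e R1=0x35 R2=0x82 R3=0xc7  N=0 Z=0
after  4: R0=0x2e R1=0x35 R2=0xb7 R3=0xc7  N=1 Z=0
after  5: R0=0x2e R1=0x35 R2=0x2e R3=0xc7  N=1 Z=0
-- IRQ taken; context saved, return-PC = 6 --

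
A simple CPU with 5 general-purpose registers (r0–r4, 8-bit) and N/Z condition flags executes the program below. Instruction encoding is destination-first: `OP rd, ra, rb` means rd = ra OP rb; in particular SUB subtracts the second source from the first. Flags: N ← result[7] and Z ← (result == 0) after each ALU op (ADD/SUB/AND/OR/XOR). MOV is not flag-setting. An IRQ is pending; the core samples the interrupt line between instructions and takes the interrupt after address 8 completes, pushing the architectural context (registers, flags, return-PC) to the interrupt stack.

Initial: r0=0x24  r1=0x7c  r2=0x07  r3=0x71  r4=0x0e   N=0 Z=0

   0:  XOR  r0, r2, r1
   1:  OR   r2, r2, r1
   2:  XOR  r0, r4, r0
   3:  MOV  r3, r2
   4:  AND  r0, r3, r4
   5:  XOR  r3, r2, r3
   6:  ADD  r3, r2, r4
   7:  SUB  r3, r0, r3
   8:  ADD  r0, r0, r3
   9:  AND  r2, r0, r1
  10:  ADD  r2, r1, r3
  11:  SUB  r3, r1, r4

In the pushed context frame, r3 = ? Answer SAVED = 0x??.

SAVED = 0x81

after  0: r0=0x7b r1=0x7c r2=0x07 r3=0x71 r4=0x0e  N=0 Z=0
after  1: r0=0x7b r1=0x7c r2=0x7f r3=0x71 r4=0x0e  N=0 Z=0
after  2: r0=0x75 r1=0x7c r2=0x7f r3=0x71 r4=0x0e  N=0 Z=0
after  3: r0=0x75 r1=0x7c r2=0x7f r3=0x7f r4=0x0e  N=0 Z=0
after  4: r0=0x0e r1=0x7c r2=0x7f r3=0x7f r4=0x0e  N=0 Z=0
after  5: r0=0x0e r1=0x7c r2=0x7f r3=0x00 r4=0x0e  N=0 Z=1
after  6: r0=0x0e r1=0x7c r2=0x7f r3=0x8d r4=0x0e  N=1 Z=0
after  7: r0=0x0e r1=0x7c r2=0x7f r3=0x81 r4=0x0e  N=1 Z=0
after  8: r0=0x8f r1=0x7c r2=0x7f r3=0x81 r4=0x0e  N=1 Z=0
-- IRQ taken; context saved, return-PC = 9 --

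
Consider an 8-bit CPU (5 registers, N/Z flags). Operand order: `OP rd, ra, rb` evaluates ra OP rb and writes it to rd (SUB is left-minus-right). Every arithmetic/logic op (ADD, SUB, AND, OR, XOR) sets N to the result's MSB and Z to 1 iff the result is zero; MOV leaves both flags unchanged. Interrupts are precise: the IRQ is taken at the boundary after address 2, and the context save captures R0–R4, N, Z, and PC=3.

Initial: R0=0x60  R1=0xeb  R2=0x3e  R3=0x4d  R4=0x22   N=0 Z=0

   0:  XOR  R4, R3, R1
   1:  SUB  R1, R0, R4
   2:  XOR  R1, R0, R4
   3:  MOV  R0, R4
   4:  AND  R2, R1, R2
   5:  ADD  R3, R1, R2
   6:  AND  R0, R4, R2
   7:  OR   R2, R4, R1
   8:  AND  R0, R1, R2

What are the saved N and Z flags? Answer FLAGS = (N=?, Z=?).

after  0: R0=0x60 R1=0xeb R2=0x3e R3=0x4d R4=0xa6  N=1 Z=0
after  1: R0=0x60 R1=0xba R2=0x3e R3=0x4d R4=0xa6  N=1 Z=0
after  2: R0=0x60 R1=0xc6 R2=0x3e R3=0x4d R4=0xa6  N=1 Z=0
-- IRQ taken; context saved, return-PC = 3 --

FLAGS = (N=1, Z=0)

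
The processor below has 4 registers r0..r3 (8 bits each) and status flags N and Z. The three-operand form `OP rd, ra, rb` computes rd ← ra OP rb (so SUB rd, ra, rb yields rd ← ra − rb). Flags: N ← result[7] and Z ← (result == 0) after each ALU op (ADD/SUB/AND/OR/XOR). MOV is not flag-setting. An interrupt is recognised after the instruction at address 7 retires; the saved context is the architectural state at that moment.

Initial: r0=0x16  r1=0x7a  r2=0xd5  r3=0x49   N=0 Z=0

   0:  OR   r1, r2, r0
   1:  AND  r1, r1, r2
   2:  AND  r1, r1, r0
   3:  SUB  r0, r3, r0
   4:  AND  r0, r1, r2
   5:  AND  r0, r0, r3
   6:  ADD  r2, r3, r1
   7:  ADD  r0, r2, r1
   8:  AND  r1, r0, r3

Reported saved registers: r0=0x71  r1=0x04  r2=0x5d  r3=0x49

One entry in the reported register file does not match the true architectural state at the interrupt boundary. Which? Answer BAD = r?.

BAD = r1

after  0: r0=0x16 r1=0xd7 r2=0xd5 r3=0x49  N=1 Z=0
after  1: r0=0x16 r1=0xd5 r2=0xd5 r3=0x49  N=1 Z=0
after  2: r0=0x16 r1=0x14 r2=0xd5 r3=0x49  N=0 Z=0
after  3: r0=0x33 r1=0x14 r2=0xd5 r3=0x49  N=0 Z=0
after  4: r0=0x14 r1=0x14 r2=0xd5 r3=0x49  N=0 Z=0
after  5: r0=0x00 r1=0x14 r2=0xd5 r3=0x49  N=0 Z=1
after  6: r0=0x00 r1=0x14 r2=0x5d r3=0x49  N=0 Z=0
after  7: r0=0x71 r1=0x14 r2=0x5d r3=0x49  N=0 Z=0
-- IRQ taken; context saved, return-PC = 8 --
mismatch: r1: reported 0x04 vs actual 0x14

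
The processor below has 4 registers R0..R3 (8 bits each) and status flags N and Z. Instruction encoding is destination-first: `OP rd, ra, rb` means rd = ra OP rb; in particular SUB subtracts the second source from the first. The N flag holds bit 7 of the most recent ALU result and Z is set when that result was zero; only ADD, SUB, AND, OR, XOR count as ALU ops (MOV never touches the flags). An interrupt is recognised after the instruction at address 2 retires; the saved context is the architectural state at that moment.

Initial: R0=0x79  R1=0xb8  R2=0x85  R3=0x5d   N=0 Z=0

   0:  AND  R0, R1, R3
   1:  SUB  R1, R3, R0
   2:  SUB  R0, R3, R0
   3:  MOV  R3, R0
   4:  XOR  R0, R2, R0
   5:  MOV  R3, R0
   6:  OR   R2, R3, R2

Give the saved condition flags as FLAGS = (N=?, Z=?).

FLAGS = (N=0, Z=0)

after  0: R0=0x18 R1=0xb8 R2=0x85 R3=0x5d  N=0 Z=0
after  1: R0=0x18 R1=0x45 R2=0x85 R3=0x5d  N=0 Z=0
after  2: R0=0x45 R1=0x45 R2=0x85 R3=0x5d  N=0 Z=0
-- IRQ taken; context saved, return-PC = 3 --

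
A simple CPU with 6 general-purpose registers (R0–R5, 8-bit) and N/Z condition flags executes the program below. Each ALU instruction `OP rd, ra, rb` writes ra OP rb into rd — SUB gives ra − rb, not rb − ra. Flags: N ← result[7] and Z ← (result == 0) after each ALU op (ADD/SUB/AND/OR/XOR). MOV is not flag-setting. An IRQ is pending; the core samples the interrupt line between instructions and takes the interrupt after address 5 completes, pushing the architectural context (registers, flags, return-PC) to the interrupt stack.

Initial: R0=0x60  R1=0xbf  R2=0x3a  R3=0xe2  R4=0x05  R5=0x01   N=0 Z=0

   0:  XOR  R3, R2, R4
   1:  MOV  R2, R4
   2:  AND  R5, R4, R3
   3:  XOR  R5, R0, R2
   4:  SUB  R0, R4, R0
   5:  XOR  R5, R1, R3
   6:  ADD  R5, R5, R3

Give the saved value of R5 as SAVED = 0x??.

after  0: R0=0x60 R1=0xbf R2=0x3a R3=0x3f R4=0x05 R5=0x01  N=0 Z=0
after  1: R0=0x60 R1=0xbf R2=0x05 R3=0x3f R4=0x05 R5=0x01  N=0 Z=0
after  2: R0=0x60 R1=0xbf R2=0x05 R3=0x3f R4=0x05 R5=0x05  N=0 Z=0
after  3: R0=0x60 R1=0xbf R2=0x05 R3=0x3f R4=0x05 R5=0x65  N=0 Z=0
after  4: R0=0xa5 R1=0xbf R2=0x05 R3=0x3f R4=0x05 R5=0x65  N=1 Z=0
after  5: R0=0xa5 R1=0xbf R2=0x05 R3=0x3f R4=0x05 R5=0x80  N=1 Z=0
-- IRQ taken; context saved, return-PC = 6 --

SAVED = 0x80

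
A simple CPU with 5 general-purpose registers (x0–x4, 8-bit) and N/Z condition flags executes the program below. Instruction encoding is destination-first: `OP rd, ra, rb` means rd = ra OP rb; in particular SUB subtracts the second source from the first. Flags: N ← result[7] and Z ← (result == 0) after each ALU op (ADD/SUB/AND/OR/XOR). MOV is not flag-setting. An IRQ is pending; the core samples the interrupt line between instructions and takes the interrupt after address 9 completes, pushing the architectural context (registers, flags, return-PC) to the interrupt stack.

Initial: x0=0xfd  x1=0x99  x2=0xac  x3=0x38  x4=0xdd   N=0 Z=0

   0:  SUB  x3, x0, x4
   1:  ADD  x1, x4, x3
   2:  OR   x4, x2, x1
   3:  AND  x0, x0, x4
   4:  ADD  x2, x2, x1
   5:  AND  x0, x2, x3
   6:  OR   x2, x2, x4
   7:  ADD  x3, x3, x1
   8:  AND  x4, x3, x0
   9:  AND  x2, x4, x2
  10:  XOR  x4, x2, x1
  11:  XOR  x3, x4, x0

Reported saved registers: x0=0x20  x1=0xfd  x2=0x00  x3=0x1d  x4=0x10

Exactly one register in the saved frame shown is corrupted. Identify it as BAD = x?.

after  0: x0=0xfd x1=0x99 x2=0xac x3=0x20 x4=0xdd  N=0 Z=0
after  1: x0=0xfd x1=0xfd x2=0xac x3=0x20 x4=0xdd  N=1 Z=0
after  2: x0=0xfd x1=0xfd x2=0xac x3=0x20 x4=0xfd  N=1 Z=0
after  3: x0=0xfd x1=0xfd x2=0xac x3=0x20 x4=0xfd  N=1 Z=0
after  4: x0=0xfd x1=0xfd x2=0xa9 x3=0x20 x4=0xfd  N=1 Z=0
after  5: x0=0x20 x1=0xfd x2=0xa9 x3=0x20 x4=0xfd  N=0 Z=0
after  6: x0=0x20 x1=0xfd x2=0xfd x3=0x20 x4=0xfd  N=1 Z=0
after  7: x0=0x20 x1=0xfd x2=0xfd x3=0x1d x4=0xfd  N=0 Z=0
after  8: x0=0x20 x1=0xfd x2=0xfd x3=0x1d x4=0x00  N=0 Z=1
after  9: x0=0x20 x1=0xfd x2=0x00 x3=0x1d x4=0x00  N=0 Z=1
-- IRQ taken; context saved, return-PC = 10 --
mismatch: x4: reported 0x10 vs actual 0x00

BAD = x4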